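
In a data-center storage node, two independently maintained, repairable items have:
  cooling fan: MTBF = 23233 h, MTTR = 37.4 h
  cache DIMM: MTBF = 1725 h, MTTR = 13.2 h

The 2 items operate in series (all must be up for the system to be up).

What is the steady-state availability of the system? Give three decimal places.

A(cooling fan) = MTBF/(MTBF+MTTR) = 23233/(23233+37.4) = 0.998393
A(cache DIMM) = MTBF/(MTBF+MTTR) = 1725/(1725+13.2) = 0.992406
Series availability: 0.998393 × 0.992406 = 0.991

0.991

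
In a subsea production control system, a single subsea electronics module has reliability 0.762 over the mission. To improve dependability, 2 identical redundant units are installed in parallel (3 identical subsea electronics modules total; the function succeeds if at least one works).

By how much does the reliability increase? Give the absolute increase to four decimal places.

R_before = 0.762
R_after = 1 − (1 − 0.762)^3 = 0.9865
ΔR = 0.9865 − 0.762 = 0.2245

0.2245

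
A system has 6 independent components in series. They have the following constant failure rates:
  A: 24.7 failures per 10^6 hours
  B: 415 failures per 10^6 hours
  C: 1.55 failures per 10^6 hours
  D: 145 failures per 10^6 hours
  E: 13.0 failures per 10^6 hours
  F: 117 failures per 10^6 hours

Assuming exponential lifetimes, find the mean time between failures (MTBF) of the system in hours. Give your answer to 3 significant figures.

1400

Series of exponential components: λ_sys = Σ λ_i
λ_sys = 0.0000247 + 0.000415 + 0.00000155 + 0.000145 + 0.0000130 + 0.000117 = 7.1625e-04 /h
MTBF = 1 / λ_sys = 1400 h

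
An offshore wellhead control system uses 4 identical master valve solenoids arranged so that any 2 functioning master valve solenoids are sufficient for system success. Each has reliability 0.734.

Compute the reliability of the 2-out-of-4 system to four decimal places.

0.9397

R = Σ_{i=2}^{4} C(4,i) p^i (1−p)^{4−i} with p = 0.734
C(4,2)·0.734^2·0.266^2 = 0.228721
C(4,3)·0.734^3·0.266^1 = 0.420756
C(4,4)·0.734^4·0.266^0 = 0.290258
Sum = 0.9397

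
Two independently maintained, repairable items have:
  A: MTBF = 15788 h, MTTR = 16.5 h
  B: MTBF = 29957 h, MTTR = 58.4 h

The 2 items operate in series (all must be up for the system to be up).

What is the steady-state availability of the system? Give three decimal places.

0.997

A(A) = MTBF/(MTBF+MTTR) = 15788/(15788+16.5) = 0.998956
A(B) = MTBF/(MTBF+MTTR) = 29957/(29957+58.4) = 0.998054
Series availability: 0.998956 × 0.998054 = 0.997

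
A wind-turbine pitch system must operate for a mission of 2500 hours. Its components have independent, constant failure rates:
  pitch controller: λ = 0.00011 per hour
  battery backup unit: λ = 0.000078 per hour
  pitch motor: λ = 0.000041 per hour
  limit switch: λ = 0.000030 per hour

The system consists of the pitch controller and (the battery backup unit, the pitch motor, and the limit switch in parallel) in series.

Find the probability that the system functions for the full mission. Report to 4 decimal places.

0.7586

R(pitch controller) = exp(−0.00011 × 2500) = 0.759572
R(battery backup unit) = exp(−0.000078 × 2500) = 0.822835
R(pitch motor) = exp(−0.000041 × 2500) = 0.902578
R(limit switch) = exp(−0.000030 × 2500) = 0.927743
Parallel (battery backup unit, pitch motor, and limit switch): 1 − (1 − 0.822835)(1 − 0.902578)(1 − 0.927743) = 0.998753
Series (pitch controller and [0.998753]): 0.759572 × 0.998753 = 0.7586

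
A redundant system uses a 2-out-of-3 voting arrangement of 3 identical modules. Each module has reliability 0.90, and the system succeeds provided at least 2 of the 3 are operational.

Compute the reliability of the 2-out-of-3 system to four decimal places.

R = Σ_{i=2}^{3} C(3,i) p^i (1−p)^{3−i} with p = 0.90
C(3,2)·0.90^2·0.10^1 = 0.243000
C(3,3)·0.90^3·0.10^0 = 0.729000
Sum = 0.9720

0.9720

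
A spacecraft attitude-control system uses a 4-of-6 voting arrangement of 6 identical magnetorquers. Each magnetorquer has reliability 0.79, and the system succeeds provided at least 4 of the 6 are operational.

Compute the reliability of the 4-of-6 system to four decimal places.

R = Σ_{i=4}^{6} C(6,i) p^i (1−p)^{6−i} with p = 0.79
C(6,4)·0.79^4·0.21^2 = 0.257655
C(6,5)·0.79^5·0.21^1 = 0.387709
C(6,6)·0.79^6·0.21^0 = 0.243087
Sum = 0.8885

0.8885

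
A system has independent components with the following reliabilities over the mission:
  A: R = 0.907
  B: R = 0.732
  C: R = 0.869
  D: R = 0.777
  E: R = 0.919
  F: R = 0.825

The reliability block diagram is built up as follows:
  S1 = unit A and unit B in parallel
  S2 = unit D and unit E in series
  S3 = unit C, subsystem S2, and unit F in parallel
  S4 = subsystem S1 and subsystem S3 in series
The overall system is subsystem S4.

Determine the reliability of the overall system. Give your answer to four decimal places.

0.9687

Parallel (A and B): 1 − (1 − 0.907000)(1 − 0.732000) = 0.975076
Series (D and E): 0.777000 × 0.919000 = 0.714063
Parallel (C, [0.714063], and F): 1 − (1 − 0.869000)(1 − 0.714063)(1 − 0.825000) = 0.993445
Series ([0.975076] and [0.993445]): 0.975076 × 0.993445 = 0.9687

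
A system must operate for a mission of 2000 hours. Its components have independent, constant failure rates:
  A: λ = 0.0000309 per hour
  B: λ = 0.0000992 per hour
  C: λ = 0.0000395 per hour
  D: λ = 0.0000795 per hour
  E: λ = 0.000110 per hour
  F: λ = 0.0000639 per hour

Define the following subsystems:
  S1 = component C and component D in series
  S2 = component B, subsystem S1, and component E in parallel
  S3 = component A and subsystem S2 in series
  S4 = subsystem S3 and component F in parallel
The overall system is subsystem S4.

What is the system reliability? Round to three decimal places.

R(A) = exp(−0.0000309 × 2000) = 0.94007
R(B) = exp(−0.0000992 × 2000) = 0.82004
R(C) = exp(−0.0000395 × 2000) = 0.92404
R(D) = exp(−0.0000795 × 2000) = 0.85300
R(E) = exp(−0.000110 × 2000) = 0.80252
R(F) = exp(−0.0000639 × 2000) = 0.88003
Series (C and D): 0.92404 × 0.85300 = 0.78821
Parallel (B, [0.78821], and E): 1 − (1 − 0.82004)(1 − 0.78821)(1 − 0.80252) = 0.99247
Series (A and [0.99247]): 0.94007 × 0.99247 = 0.93299
Parallel ([0.93299] and F): 1 − (1 − 0.93299)(1 − 0.88003) = 0.992

0.992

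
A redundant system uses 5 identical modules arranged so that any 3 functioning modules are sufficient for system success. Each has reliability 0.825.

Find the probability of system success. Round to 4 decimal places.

0.9595

R = Σ_{i=3}^{5} C(5,i) p^i (1−p)^{5−i} with p = 0.825
C(5,3)·0.825^3·0.175^2 = 0.171964
C(5,4)·0.825^4·0.175^1 = 0.405344
C(5,5)·0.825^5·0.175^0 = 0.382182
Sum = 0.9595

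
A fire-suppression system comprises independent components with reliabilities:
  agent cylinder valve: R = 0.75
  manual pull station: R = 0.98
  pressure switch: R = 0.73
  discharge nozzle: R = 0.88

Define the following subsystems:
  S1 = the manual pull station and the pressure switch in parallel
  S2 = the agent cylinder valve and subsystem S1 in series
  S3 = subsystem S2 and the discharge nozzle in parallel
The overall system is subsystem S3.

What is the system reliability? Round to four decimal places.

Parallel (manual pull station and pressure switch): 1 − (1 − 0.980000)(1 − 0.730000) = 0.994600
Series (agent cylinder valve and [0.994600]): 0.750000 × 0.994600 = 0.745950
Parallel ([0.745950] and discharge nozzle): 1 − (1 − 0.745950)(1 − 0.880000) = 0.9695

0.9695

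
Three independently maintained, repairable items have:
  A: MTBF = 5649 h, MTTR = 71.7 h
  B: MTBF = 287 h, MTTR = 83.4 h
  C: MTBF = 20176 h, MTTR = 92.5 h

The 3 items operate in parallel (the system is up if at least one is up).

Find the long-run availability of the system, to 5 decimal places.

A(A) = MTBF/(MTBF+MTTR) = 5649/(5649+71.7) = 0.987467
A(B) = MTBF/(MTBF+MTTR) = 287/(287+83.4) = 0.774838
A(C) = MTBF/(MTBF+MTTR) = 20176/(20176+92.5) = 0.995436
Parallel availability: 1 − (1 − 0.987467)(1 − 0.774838)(1 − 0.995436) = 0.99999

0.99999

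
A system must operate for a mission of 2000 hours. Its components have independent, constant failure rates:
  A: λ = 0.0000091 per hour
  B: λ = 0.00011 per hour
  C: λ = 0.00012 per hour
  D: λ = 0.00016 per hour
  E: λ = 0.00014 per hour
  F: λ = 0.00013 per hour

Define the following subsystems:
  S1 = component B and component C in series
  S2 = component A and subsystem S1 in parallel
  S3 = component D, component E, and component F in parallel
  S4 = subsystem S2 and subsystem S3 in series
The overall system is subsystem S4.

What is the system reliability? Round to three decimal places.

0.978

R(A) = exp(−0.0000091 × 2000) = 0.98196
R(B) = exp(−0.00011 × 2000) = 0.80252
R(C) = exp(−0.00012 × 2000) = 0.78663
R(D) = exp(−0.00016 × 2000) = 0.72615
R(E) = exp(−0.00014 × 2000) = 0.75578
R(F) = exp(−0.00013 × 2000) = 0.77105
Series (B and C): 0.80252 × 0.78663 = 0.63129
Parallel (A and [0.63129]): 1 − (1 − 0.98196)(1 − 0.63129) = 0.99335
Parallel (D, E, and F): 1 − (1 − 0.72615)(1 − 0.75578)(1 − 0.77105) = 0.98469
Series ([0.99335] and [0.98469]): 0.99335 × 0.98469 = 0.978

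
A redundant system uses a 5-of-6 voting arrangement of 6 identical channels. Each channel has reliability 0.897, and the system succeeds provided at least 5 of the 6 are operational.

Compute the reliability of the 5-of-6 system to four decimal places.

0.8798

R = Σ_{i=5}^{6} C(6,i) p^i (1−p)^{6−i} with p = 0.897
C(6,5)·0.897^5·0.103^1 = 0.358881
C(6,6)·0.897^6·0.103^0 = 0.520900
Sum = 0.8798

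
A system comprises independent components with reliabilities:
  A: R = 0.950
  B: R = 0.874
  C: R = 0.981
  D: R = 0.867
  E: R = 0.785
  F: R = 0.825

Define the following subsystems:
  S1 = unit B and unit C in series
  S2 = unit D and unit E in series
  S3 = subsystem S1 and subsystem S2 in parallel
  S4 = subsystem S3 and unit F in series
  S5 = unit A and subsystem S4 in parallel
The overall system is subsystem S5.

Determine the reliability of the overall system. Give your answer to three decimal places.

Series (B and C): 0.87400 × 0.98100 = 0.85739
Series (D and E): 0.86700 × 0.78500 = 0.68060
Parallel ([0.85739] and [0.68060]): 1 − (1 − 0.85739)(1 − 0.68060) = 0.95445
Series ([0.95445] and F): 0.95445 × 0.82500 = 0.78742
Parallel (A and [0.78742]): 1 − (1 − 0.95000)(1 − 0.78742) = 0.989

0.989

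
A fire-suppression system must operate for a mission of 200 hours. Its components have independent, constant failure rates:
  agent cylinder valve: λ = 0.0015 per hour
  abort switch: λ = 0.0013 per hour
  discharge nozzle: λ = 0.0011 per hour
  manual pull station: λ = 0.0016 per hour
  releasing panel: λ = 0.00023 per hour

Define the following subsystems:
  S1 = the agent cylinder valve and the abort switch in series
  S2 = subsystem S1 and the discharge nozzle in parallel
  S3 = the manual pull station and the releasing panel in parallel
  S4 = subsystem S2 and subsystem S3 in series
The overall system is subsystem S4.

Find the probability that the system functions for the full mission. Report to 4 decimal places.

0.9041

R(agent cylinder valve) = exp(−0.0015 × 200) = 0.740818
R(abort switch) = exp(−0.0013 × 200) = 0.771052
R(discharge nozzle) = exp(−0.0011 × 200) = 0.802519
R(manual pull station) = exp(−0.0016 × 200) = 0.726149
R(releasing panel) = exp(−0.00023 × 200) = 0.955042
Series (agent cylinder valve and abort switch): 0.740818 × 0.771052 = 0.571209
Parallel ([0.571209] and discharge nozzle): 1 − (1 − 0.571209)(1 − 0.802519) = 0.915322
Parallel (manual pull station and releasing panel): 1 − (1 − 0.726149)(1 − 0.955042) = 0.987688
Series ([0.915322] and [0.987688]): 0.915322 × 0.987688 = 0.9041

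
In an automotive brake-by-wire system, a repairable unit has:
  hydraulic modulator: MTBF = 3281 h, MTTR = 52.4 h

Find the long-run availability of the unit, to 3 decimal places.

A(hydraulic modulator) = MTBF/(MTBF+MTTR) = 3281/(3281+52.4) = 0.984

0.984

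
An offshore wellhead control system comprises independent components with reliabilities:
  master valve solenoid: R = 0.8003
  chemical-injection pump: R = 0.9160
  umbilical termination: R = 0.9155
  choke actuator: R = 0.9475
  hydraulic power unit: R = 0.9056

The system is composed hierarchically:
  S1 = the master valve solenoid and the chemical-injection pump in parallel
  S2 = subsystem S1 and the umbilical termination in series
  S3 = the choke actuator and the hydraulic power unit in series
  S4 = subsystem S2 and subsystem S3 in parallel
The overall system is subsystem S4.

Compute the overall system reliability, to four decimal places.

Parallel (master valve solenoid and chemical-injection pump): 1 − (1 − 0.800300)(1 − 0.916000) = 0.983225
Series ([0.983225] and umbilical termination): 0.983225 × 0.915500 = 0.900142
Series (choke actuator and hydraulic power unit): 0.947500 × 0.905600 = 0.858056
Parallel ([0.900142] and [0.858056]): 1 − (1 − 0.900142)(1 − 0.858056) = 0.9858

0.9858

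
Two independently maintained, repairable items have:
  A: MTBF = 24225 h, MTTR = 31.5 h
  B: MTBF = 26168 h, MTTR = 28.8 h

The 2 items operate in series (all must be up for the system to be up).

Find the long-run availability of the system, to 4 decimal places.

A(A) = MTBF/(MTBF+MTTR) = 24225/(24225+31.5) = 0.998701
A(B) = MTBF/(MTBF+MTTR) = 26168/(26168+28.8) = 0.998901
Series availability: 0.998701 × 0.998901 = 0.9976

0.9976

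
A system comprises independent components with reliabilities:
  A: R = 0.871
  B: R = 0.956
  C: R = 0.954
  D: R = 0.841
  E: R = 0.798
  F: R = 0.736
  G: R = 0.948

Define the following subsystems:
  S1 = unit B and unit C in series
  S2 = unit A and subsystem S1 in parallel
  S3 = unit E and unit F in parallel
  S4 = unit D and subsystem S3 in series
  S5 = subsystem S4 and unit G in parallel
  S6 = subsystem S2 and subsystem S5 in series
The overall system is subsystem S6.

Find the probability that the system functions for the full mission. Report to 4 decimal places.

0.9782

Series (B and C): 0.956000 × 0.954000 = 0.912024
Parallel (A and [0.912024]): 1 − (1 − 0.871000)(1 − 0.912024) = 0.988651
Parallel (E and F): 1 − (1 − 0.798000)(1 − 0.736000) = 0.946672
Series (D and [0.946672]): 0.841000 × 0.946672 = 0.796151
Parallel ([0.796151] and G): 1 − (1 − 0.796151)(1 − 0.948000) = 0.989400
Series ([0.988651] and [0.989400]): 0.988651 × 0.989400 = 0.9782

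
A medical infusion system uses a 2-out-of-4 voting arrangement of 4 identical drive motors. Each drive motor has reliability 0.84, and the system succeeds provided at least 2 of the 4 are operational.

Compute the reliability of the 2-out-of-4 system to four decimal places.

0.9856

R = Σ_{i=2}^{4} C(4,i) p^i (1−p)^{4−i} with p = 0.84
C(4,2)·0.84^2·0.16^2 = 0.108380
C(4,3)·0.84^3·0.16^1 = 0.379331
C(4,4)·0.84^4·0.16^0 = 0.497871
Sum = 0.9856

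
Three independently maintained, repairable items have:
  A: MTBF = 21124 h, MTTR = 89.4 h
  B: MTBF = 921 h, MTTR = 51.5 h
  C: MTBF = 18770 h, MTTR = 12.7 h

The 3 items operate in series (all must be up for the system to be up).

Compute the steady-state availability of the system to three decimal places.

A(A) = MTBF/(MTBF+MTTR) = 21124/(21124+89.4) = 0.995786
A(B) = MTBF/(MTBF+MTTR) = 921/(921+51.5) = 0.947044
A(C) = MTBF/(MTBF+MTTR) = 18770/(18770+12.7) = 0.999324
Series availability: 0.995786 × 0.947044 × 0.999324 = 0.942

0.942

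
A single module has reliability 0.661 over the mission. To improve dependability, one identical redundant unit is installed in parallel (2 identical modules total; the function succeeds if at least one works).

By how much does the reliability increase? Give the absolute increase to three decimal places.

0.224

R_before = 0.661
R_after = 1 − (1 − 0.661)^2 = 0.885
ΔR = 0.885 − 0.661 = 0.224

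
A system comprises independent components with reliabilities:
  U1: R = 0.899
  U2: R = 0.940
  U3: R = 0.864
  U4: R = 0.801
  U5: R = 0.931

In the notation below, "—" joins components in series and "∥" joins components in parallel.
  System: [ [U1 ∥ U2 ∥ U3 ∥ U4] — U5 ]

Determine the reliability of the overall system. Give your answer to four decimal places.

0.9308

Parallel (U1, U2, U3, and U4): 1 − (1 − 0.899000)(1 − 0.940000)(1 − 0.864000)(1 − 0.801000) = 0.999836
Series ([0.999836] and U5): 0.999836 × 0.931000 = 0.9308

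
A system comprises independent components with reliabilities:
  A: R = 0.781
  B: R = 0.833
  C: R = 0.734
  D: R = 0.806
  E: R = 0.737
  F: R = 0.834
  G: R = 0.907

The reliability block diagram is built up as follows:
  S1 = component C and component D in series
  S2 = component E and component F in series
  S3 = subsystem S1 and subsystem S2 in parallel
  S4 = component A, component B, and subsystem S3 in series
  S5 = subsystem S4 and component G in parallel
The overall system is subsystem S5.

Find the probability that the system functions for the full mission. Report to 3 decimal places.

0.958

Series (C and D): 0.73400 × 0.80600 = 0.59160
Series (E and F): 0.73700 × 0.83400 = 0.61466
Parallel ([0.59160] and [0.61466]): 1 − (1 − 0.59160)(1 − 0.61466) = 0.84263
Series (A, B, and [0.84263]): 0.78100 × 0.83300 × 0.84263 = 0.54819
Parallel ([0.54819] and G): 1 − (1 − 0.54819)(1 − 0.90700) = 0.958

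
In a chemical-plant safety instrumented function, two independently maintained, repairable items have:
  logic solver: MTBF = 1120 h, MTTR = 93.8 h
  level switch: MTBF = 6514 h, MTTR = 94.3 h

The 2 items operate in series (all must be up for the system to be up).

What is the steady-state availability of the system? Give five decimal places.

0.90955

A(logic solver) = MTBF/(MTBF+MTTR) = 1120/(1120+93.8) = 0.922722
A(level switch) = MTBF/(MTBF+MTTR) = 6514/(6514+94.3) = 0.985730
Series availability: 0.922722 × 0.985730 = 0.90955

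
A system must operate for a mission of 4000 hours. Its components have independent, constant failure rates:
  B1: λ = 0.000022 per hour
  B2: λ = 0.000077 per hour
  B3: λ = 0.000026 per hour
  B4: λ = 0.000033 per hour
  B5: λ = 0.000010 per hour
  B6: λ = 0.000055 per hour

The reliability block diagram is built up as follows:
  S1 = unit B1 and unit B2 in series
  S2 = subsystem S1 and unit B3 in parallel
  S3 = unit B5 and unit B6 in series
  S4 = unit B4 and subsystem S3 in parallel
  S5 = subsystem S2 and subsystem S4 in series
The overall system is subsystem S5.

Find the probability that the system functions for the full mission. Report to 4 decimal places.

R(B1) = exp(−0.000022 × 4000) = 0.915761
R(B2) = exp(−0.000077 × 4000) = 0.734915
R(B3) = exp(−0.000026 × 4000) = 0.901225
R(B4) = exp(−0.000033 × 4000) = 0.876341
R(B5) = exp(−0.000010 × 4000) = 0.960789
R(B6) = exp(−0.000055 × 4000) = 0.802519
Series (B1 and B2): 0.915761 × 0.734915 = 0.673006
Parallel ([0.673006] and B3): 1 − (1 − 0.673006)(1 − 0.901225) = 0.967701
Series (B5 and B6): 0.960789 × 0.802519 = 0.771051
Parallel (B4 and [0.771051]): 1 − (1 − 0.876341)(1 − 0.771051) = 0.971688
Series ([0.967701] and [0.971688]): 0.967701 × 0.971688 = 0.9403

0.9403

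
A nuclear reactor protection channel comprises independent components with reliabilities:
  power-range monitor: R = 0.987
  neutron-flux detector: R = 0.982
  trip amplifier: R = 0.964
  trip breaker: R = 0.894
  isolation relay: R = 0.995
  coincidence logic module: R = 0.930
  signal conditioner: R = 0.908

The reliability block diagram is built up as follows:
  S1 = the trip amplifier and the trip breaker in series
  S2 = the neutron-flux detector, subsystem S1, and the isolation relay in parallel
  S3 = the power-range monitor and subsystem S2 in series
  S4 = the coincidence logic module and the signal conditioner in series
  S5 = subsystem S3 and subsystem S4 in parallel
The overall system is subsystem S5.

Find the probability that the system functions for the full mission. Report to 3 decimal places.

0.998

Series (trip amplifier and trip breaker): 0.96400 × 0.89400 = 0.86182
Parallel (neutron-flux detector, [0.86182], and isolation relay): 1 − (1 − 0.98200)(1 − 0.86182)(1 − 0.99500) = 0.99999
Series (power-range monitor and [0.99999]): 0.98700 × 0.99999 = 0.98699
Series (coincidence logic module and signal conditioner): 0.93000 × 0.90800 = 0.84444
Parallel ([0.98699] and [0.84444]): 1 − (1 − 0.98699)(1 − 0.84444) = 0.998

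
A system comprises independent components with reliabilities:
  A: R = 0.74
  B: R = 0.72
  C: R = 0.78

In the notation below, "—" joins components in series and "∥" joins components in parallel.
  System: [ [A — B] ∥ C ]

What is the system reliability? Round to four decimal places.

0.8972

Series (A and B): 0.740000 × 0.720000 = 0.532800
Parallel ([0.532800] and C): 1 − (1 − 0.532800)(1 − 0.780000) = 0.8972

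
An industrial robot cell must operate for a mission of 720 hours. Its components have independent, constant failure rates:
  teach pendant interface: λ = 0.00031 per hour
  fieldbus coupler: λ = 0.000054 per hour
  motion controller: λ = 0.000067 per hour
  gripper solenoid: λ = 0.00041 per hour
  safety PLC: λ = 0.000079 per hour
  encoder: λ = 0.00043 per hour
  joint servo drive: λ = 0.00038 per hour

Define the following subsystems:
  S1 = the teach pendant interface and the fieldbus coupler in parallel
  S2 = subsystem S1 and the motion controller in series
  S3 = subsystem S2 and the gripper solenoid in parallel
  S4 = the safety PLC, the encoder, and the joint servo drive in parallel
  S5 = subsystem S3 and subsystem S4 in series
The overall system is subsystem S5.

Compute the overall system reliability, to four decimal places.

0.9826

R(teach pendant interface) = exp(−0.00031 × 720) = 0.799955
R(fieldbus coupler) = exp(−0.000054 × 720) = 0.961866
R(motion controller) = exp(−0.000067 × 720) = 0.952905
R(gripper solenoid) = exp(−0.00041 × 720) = 0.744383
R(safety PLC) = exp(−0.000079 × 720) = 0.944707
R(encoder) = exp(−0.00043 × 720) = 0.733740
R(joint servo drive) = exp(−0.00038 × 720) = 0.760636
Parallel (teach pendant interface and fieldbus coupler): 1 − (1 − 0.799955)(1 − 0.961866) = 0.992371
Series ([0.992371] and motion controller): 0.992371 × 0.952905 = 0.945635
Parallel ([0.945635] and gripper solenoid): 1 − (1 − 0.945635)(1 − 0.744383) = 0.986103
Parallel (safety PLC, encoder, and joint servo drive): 1 − (1 − 0.944707)(1 − 0.733740)(1 − 0.760636) = 0.996476
Series ([0.986103] and [0.996476]): 0.986103 × 0.996476 = 0.9826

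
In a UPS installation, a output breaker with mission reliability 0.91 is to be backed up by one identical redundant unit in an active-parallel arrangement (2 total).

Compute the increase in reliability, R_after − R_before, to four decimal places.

R_before = 0.91
R_after = 1 − (1 − 0.91)^2 = 0.9919
ΔR = 0.9919 − 0.91 = 0.0819

0.0819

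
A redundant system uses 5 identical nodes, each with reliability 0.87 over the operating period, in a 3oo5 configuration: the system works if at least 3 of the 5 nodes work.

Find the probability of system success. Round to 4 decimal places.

0.9821

R = Σ_{i=3}^{5} C(5,i) p^i (1−p)^{5−i} with p = 0.87
C(5,3)·0.87^3·0.13^2 = 0.111287
C(5,4)·0.87^4·0.13^1 = 0.372383
C(5,5)·0.87^5·0.13^0 = 0.498421
Sum = 0.9821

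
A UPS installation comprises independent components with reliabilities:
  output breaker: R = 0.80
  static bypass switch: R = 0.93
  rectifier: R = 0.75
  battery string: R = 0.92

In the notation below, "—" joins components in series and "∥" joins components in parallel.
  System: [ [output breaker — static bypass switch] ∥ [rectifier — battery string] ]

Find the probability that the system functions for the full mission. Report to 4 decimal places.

0.9206

Series (output breaker and static bypass switch): 0.800000 × 0.930000 = 0.744000
Series (rectifier and battery string): 0.750000 × 0.920000 = 0.690000
Parallel ([0.744000] and [0.690000]): 1 − (1 − 0.744000)(1 − 0.690000) = 0.9206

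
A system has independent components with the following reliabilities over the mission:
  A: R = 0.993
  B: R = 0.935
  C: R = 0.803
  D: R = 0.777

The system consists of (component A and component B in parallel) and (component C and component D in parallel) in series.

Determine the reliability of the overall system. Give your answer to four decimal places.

Parallel (A and B): 1 − (1 − 0.993000)(1 − 0.935000) = 0.999545
Parallel (C and D): 1 − (1 − 0.803000)(1 − 0.777000) = 0.956069
Series ([0.999545] and [0.956069]): 0.999545 × 0.956069 = 0.9556

0.9556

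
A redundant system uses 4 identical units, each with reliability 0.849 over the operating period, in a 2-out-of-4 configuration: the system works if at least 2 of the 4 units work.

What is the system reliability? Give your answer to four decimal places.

R = Σ_{i=2}^{4} C(4,i) p^i (1−p)^{4−i} with p = 0.849
C(4,2)·0.849^2·0.151^2 = 0.098610
C(4,3)·0.849^3·0.151^1 = 0.369624
C(4,4)·0.849^4·0.151^0 = 0.519554
Sum = 0.9878

0.9878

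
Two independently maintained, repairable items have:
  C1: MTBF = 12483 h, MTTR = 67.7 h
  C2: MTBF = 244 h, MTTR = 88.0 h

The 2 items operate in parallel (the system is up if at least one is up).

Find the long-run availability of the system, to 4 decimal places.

A(C1) = MTBF/(MTBF+MTTR) = 12483/(12483+67.7) = 0.994606
A(C2) = MTBF/(MTBF+MTTR) = 244/(244+88.0) = 0.734940
Parallel availability: 1 − (1 − 0.994606)(1 − 0.734940) = 0.9986

0.9986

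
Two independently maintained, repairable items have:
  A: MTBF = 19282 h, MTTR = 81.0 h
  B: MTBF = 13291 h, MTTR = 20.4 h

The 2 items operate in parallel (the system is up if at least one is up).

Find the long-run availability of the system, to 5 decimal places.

0.99999

A(A) = MTBF/(MTBF+MTTR) = 19282/(19282+81.0) = 0.995817
A(B) = MTBF/(MTBF+MTTR) = 13291/(13291+20.4) = 0.998467
Parallel availability: 1 − (1 − 0.995817)(1 − 0.998467) = 0.99999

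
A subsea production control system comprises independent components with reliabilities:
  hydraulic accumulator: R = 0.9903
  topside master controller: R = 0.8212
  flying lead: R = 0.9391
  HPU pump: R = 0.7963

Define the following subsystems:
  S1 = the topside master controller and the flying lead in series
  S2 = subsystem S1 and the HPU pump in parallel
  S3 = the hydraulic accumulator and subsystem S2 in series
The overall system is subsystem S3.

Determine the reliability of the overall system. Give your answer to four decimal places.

0.9441

Series (topside master controller and flying lead): 0.821200 × 0.939100 = 0.771189
Parallel ([0.771189] and HPU pump): 1 − (1 − 0.771189)(1 − 0.796300) = 0.953391
Series (hydraulic accumulator and [0.953391]): 0.990300 × 0.953391 = 0.9441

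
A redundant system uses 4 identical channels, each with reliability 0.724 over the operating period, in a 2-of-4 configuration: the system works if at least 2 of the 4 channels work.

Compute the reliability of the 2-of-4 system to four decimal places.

0.9333

R = Σ_{i=2}^{4} C(4,i) p^i (1−p)^{4−i} with p = 0.724
C(4,2)·0.724^2·0.276^2 = 0.239578
C(4,3)·0.724^3·0.276^1 = 0.418972
C(4,4)·0.724^4·0.276^0 = 0.274760
Sum = 0.9333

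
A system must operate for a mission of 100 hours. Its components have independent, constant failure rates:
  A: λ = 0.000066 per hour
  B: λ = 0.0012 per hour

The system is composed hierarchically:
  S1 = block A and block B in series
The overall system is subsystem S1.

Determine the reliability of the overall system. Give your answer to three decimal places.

0.881

R(A) = exp(−0.000066 × 100) = 0.99342
R(B) = exp(−0.0012 × 100) = 0.88692
Series (A and B): 0.99342 × 0.88692 = 0.881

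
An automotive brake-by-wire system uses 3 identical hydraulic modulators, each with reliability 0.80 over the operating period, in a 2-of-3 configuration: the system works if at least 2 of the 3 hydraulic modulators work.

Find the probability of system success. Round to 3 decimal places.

0.896

R = Σ_{i=2}^{3} C(3,i) p^i (1−p)^{3−i} with p = 0.80
C(3,2)·0.80^2·0.20^1 = 0.38400
C(3,3)·0.80^3·0.20^0 = 0.51200
Sum = 0.896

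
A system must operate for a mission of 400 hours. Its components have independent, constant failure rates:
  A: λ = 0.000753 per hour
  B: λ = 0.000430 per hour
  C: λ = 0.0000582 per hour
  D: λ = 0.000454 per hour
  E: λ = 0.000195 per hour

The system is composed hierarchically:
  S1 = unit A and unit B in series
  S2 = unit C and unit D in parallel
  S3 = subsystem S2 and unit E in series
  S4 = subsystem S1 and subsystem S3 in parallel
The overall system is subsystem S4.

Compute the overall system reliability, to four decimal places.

0.9704

R(A) = exp(−0.000753 × 400) = 0.739930
R(B) = exp(−0.000430 × 400) = 0.841979
R(C) = exp(−0.0000582 × 400) = 0.976989
R(D) = exp(−0.000454 × 400) = 0.833935
R(E) = exp(−0.000195 × 400) = 0.924964
Series (A and B): 0.739930 × 0.841979 = 0.623006
Parallel (C and D): 1 − (1 − 0.976989)(1 − 0.833935) = 0.996179
Series ([0.996179] and E): 0.996179 × 0.924964 = 0.921430
Parallel ([0.623006] and [0.921430]): 1 − (1 − 0.623006)(1 − 0.921430) = 0.9704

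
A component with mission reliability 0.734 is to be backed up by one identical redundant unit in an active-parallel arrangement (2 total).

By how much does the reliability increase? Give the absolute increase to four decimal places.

0.1952

R_before = 0.734
R_after = 1 − (1 − 0.734)^2 = 0.9292
ΔR = 0.9292 − 0.734 = 0.1952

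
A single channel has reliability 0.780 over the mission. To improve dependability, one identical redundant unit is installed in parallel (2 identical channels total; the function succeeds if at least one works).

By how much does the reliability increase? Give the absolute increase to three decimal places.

R_before = 0.780
R_after = 1 − (1 − 0.780)^2 = 0.952
ΔR = 0.952 − 0.780 = 0.172

0.172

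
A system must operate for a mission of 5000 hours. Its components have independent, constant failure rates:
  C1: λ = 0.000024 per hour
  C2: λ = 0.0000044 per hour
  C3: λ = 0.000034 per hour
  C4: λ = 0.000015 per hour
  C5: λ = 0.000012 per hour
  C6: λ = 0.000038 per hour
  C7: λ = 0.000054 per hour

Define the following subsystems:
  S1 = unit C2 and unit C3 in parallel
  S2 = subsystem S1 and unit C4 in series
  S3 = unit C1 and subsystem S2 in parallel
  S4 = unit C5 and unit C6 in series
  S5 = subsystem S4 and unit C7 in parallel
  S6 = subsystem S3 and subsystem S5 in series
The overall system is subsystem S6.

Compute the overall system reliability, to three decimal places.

0.940

R(C1) = exp(−0.000024 × 5000) = 0.88692
R(C2) = exp(−0.0000044 × 5000) = 0.97824
R(C3) = exp(−0.000034 × 5000) = 0.84366
R(C4) = exp(−0.000015 × 5000) = 0.92774
R(C5) = exp(−0.000012 × 5000) = 0.94176
R(C6) = exp(−0.000038 × 5000) = 0.82696
R(C7) = exp(−0.000054 × 5000) = 0.76338
Parallel (C2 and C3): 1 − (1 − 0.97824)(1 − 0.84366) = 0.99660
Series ([0.99660] and C4): 0.99660 × 0.92774 = 0.92459
Parallel (C1 and [0.92459]): 1 − (1 − 0.88692)(1 − 0.92459) = 0.99147
Series (C5 and C6): 0.94176 × 0.82696 = 0.77880
Parallel ([0.77880] and C7): 1 − (1 − 0.77880)(1 − 0.76338) = 0.94766
Series ([0.99147] and [0.94766]): 0.99147 × 0.94766 = 0.940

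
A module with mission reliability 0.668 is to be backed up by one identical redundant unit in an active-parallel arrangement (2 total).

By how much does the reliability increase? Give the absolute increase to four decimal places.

R_before = 0.668
R_after = 1 − (1 − 0.668)^2 = 0.8898
ΔR = 0.8898 − 0.668 = 0.2218

0.2218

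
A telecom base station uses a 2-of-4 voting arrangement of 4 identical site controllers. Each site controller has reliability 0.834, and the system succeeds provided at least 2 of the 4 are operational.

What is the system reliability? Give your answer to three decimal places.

R = Σ_{i=2}^{4} C(4,i) p^i (1−p)^{4−i} with p = 0.834
C(4,2)·0.834^2·0.166^2 = 0.11500
C(4,3)·0.834^3·0.166^1 = 0.38518
C(4,4)·0.834^4·0.166^0 = 0.48380
Sum = 0.984

0.984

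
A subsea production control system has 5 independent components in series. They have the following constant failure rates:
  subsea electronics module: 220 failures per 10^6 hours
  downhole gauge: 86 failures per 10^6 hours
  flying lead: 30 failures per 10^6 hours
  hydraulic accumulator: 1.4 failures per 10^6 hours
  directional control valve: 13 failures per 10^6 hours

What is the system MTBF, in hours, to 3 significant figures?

Series of exponential components: λ_sys = Σ λ_i
λ_sys = 0.00022 + 0.000086 + 0.000030 + 0.0000014 + 0.000013 = 3.5040e-04 /h
MTBF = 1 / λ_sys = 2850 h

2850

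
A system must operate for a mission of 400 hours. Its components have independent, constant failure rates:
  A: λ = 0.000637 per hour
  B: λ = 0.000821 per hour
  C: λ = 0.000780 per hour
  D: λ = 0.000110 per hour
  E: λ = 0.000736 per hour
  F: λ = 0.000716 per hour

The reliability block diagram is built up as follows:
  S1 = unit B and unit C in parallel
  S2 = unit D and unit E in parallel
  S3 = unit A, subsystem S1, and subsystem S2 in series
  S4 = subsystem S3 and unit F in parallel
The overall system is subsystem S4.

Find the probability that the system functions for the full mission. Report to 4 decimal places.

0.9275

R(A) = exp(−0.000637 × 400) = 0.775071
R(B) = exp(−0.000821 × 400) = 0.720075
R(C) = exp(−0.000780 × 400) = 0.731982
R(D) = exp(−0.000110 × 400) = 0.956954
R(E) = exp(−0.000736 × 400) = 0.744978
R(F) = exp(−0.000716 × 400) = 0.750962
Parallel (B and C): 1 − (1 − 0.720075)(1 − 0.731982) = 0.924975
Parallel (D and E): 1 − (1 − 0.956954)(1 − 0.744978) = 0.989022
Series (A, [0.924975], and [0.989022]): 0.775071 × 0.924975 × 0.989022 = 0.709051
Parallel ([0.709051] and F): 1 − (1 − 0.709051)(1 − 0.750962) = 0.9275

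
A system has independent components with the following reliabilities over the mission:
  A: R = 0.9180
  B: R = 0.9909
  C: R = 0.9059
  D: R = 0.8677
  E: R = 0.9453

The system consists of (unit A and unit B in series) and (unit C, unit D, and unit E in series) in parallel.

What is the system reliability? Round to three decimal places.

Series (A and B): 0.91800 × 0.99090 = 0.90965
Series (C, D, and E): 0.90590 × 0.86770 × 0.94530 = 0.74305
Parallel ([0.90965] and [0.74305]): 1 − (1 − 0.90965)(1 − 0.74305) = 0.977

0.977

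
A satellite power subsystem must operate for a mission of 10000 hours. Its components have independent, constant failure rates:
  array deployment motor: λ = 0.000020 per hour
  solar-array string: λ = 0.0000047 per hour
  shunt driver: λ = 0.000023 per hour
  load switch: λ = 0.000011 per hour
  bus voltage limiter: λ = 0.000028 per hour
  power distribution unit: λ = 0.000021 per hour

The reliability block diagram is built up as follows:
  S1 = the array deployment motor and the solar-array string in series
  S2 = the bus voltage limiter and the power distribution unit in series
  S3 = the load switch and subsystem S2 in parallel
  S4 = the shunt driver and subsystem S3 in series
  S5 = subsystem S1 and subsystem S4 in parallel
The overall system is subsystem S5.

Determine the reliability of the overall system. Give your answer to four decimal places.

0.9480

R(array deployment motor) = exp(−0.000020 × 10000) = 0.818731
R(solar-array string) = exp(−0.0000047 × 10000) = 0.954087
R(shunt driver) = exp(−0.000023 × 10000) = 0.794534
R(load switch) = exp(−0.000011 × 10000) = 0.895834
R(bus voltage limiter) = exp(−0.000028 × 10000) = 0.755784
R(power distribution unit) = exp(−0.000021 × 10000) = 0.810584
Series (array deployment motor and solar-array string): 0.818731 × 0.954087 = 0.781141
Series (bus voltage limiter and power distribution unit): 0.755784 × 0.810584 = 0.612626
Parallel (load switch and [0.612626]): 1 − (1 − 0.895834)(1 − 0.612626) = 0.959649
Series (shunt driver and [0.959649]): 0.794534 × 0.959649 = 0.762474
Parallel ([0.781141] and [0.762474]): 1 − (1 − 0.781141)(1 − 0.762474) = 0.9480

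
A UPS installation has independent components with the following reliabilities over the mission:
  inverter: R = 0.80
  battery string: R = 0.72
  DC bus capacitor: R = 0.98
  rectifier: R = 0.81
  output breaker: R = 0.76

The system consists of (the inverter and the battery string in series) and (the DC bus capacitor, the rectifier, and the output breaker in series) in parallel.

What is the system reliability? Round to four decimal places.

Series (inverter and battery string): 0.800000 × 0.720000 = 0.576000
Series (DC bus capacitor, rectifier, and output breaker): 0.980000 × 0.810000 × 0.760000 = 0.603288
Parallel ([0.576000] and [0.603288]): 1 − (1 − 0.576000)(1 − 0.603288) = 0.8318

0.8318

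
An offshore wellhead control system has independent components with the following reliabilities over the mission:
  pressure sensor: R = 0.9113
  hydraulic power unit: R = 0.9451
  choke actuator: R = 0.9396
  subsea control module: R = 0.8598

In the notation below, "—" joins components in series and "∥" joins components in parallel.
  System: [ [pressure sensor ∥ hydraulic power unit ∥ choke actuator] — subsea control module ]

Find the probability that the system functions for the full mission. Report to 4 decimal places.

Parallel (pressure sensor, hydraulic power unit, and choke actuator): 1 − (1 − 0.911300)(1 − 0.945100)(1 − 0.939600) = 0.999706
Series ([0.999706] and subsea control module): 0.999706 × 0.859800 = 0.8595

0.8595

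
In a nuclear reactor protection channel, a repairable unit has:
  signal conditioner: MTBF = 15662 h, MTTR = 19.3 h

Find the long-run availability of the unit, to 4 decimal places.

A(signal conditioner) = MTBF/(MTBF+MTTR) = 15662/(15662+19.3) = 0.9988

0.9988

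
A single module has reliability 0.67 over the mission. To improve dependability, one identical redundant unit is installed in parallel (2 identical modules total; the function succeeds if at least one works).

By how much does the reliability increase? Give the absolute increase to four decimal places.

0.2211

R_before = 0.67
R_after = 1 − (1 − 0.67)^2 = 0.8911
ΔR = 0.8911 − 0.67 = 0.2211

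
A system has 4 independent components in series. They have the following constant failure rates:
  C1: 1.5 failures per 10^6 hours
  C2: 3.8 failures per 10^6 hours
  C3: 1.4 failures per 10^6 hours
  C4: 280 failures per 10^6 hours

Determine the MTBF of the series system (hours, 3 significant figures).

Series of exponential components: λ_sys = Σ λ_i
λ_sys = 0.0000015 + 0.0000038 + 0.0000014 + 0.00028 = 2.8670e-04 /h
MTBF = 1 / λ_sys = 3490 h

3490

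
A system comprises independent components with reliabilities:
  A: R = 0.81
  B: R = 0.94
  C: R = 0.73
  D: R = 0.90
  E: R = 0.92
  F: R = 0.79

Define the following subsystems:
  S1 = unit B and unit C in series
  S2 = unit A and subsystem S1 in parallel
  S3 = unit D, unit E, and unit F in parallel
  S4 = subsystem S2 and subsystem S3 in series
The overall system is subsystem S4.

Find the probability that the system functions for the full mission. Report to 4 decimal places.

Series (B and C): 0.940000 × 0.730000 = 0.686200
Parallel (A and [0.686200]): 1 − (1 − 0.810000)(1 − 0.686200) = 0.940378
Parallel (D, E, and F): 1 − (1 − 0.900000)(1 − 0.920000)(1 − 0.790000) = 0.998320
Series ([0.940378] and [0.998320]): 0.940378 × 0.998320 = 0.9388

0.9388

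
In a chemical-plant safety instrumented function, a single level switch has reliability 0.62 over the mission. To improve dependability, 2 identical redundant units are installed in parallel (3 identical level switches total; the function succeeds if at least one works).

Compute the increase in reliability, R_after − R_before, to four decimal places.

0.3251

R_before = 0.62
R_after = 1 − (1 − 0.62)^3 = 0.9451
ΔR = 0.9451 − 0.62 = 0.3251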